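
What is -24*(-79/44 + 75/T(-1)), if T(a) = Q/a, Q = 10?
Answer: 2454/11 ≈ 223.09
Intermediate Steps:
T(a) = 10/a
-24*(-79/44 + 75/T(-1)) = -24*(-79/44 + 75/((10/(-1)))) = -24*(-79*1/44 + 75/((10*(-1)))) = -24*(-79/44 + 75/(-10)) = -24*(-79/44 + 75*(-1/10)) = -24*(-79/44 - 15/2) = -24*(-409/44) = 2454/11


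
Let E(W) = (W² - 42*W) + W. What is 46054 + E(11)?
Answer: 45724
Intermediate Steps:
E(W) = W² - 41*W
46054 + E(11) = 46054 + 11*(-41 + 11) = 46054 + 11*(-30) = 46054 - 330 = 45724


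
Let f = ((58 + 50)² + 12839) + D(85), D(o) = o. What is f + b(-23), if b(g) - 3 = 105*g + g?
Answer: 22153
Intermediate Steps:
f = 24588 (f = ((58 + 50)² + 12839) + 85 = (108² + 12839) + 85 = (11664 + 12839) + 85 = 24503 + 85 = 24588)
b(g) = 3 + 106*g (b(g) = 3 + (105*g + g) = 3 + 106*g)
f + b(-23) = 24588 + (3 + 106*(-23)) = 24588 + (3 - 2438) = 24588 - 2435 = 22153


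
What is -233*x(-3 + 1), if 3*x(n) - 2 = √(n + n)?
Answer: -466/3 - 466*I/3 ≈ -155.33 - 155.33*I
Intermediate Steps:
x(n) = ⅔ + √2*√n/3 (x(n) = ⅔ + √(n + n)/3 = ⅔ + √(2*n)/3 = ⅔ + (√2*√n)/3 = ⅔ + √2*√n/3)
-233*x(-3 + 1) = -233*(⅔ + √2*√(-3 + 1)/3) = -233*(⅔ + √2*√(-2)/3) = -233*(⅔ + √2*(I*√2)/3) = -233*(⅔ + 2*I/3) = -466/3 - 466*I/3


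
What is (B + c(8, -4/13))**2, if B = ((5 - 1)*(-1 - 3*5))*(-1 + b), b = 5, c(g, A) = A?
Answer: 11102224/169 ≈ 65694.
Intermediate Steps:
B = -256 (B = ((5 - 1)*(-1 - 3*5))*(-1 + 5) = (4*(-1 - 15))*4 = (4*(-16))*4 = -64*4 = -256)
(B + c(8, -4/13))**2 = (-256 - 4/13)**2 = (-3332/13)**2 = 11102224/169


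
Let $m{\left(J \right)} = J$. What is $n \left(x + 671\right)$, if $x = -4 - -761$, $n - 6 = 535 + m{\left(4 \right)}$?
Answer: $778260$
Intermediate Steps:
$n = 545$ ($n = 6 + \left(535 + 4\right) = 6 + 539 = 545$)
$x = 757$ ($x = -4 + 761 = 757$)
$n \left(x + 671\right) = 545 \left(757 + 671\right) = 545 \cdot 1428 = 778260$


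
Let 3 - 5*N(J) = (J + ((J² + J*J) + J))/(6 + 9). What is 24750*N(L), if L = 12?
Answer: -88110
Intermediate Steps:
N(J) = ⅗ - 2*J/75 - 2*J²/75 (N(J) = ⅗ - (J + ((J² + J*J) + J))/(5*(6 + 9)) = ⅗ - (J + ((J² + J²) + J))/(5*15) = ⅗ - (J + (2*J² + J))/(5*15) = ⅗ - (J + (J + 2*J²))/(5*15) = ⅗ - (2*J + 2*J²)/(5*15) = ⅗ - (2*J/15 + 2*J²/15)/5 = ⅗ + (-2*J/75 - 2*J²/75) = ⅗ - 2*J/75 - 2*J²/75)
24750*N(L) = 24750*(⅗ - 2/75*12 - 2/75*12²) = 24750*(⅗ - 8/25 - 2/75*144) = 24750*(⅗ - 8/25 - 96/25) = 24750*(-89/25) = -88110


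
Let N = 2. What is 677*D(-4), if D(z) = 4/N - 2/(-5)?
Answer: 8124/5 ≈ 1624.8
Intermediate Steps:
D(z) = 12/5 (D(z) = 4/2 - 2/(-5) = 4*(1/2) - 2*(-1/5) = 2 + 2/5 = 12/5)
677*D(-4) = 677*(12/5) = 8124/5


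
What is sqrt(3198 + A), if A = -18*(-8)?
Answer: sqrt(3342) ≈ 57.810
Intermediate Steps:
A = 144
sqrt(3198 + A) = sqrt(3198 + 144) = sqrt(3342)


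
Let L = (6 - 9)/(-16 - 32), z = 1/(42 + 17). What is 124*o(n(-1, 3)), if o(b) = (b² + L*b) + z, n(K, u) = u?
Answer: 269359/236 ≈ 1141.4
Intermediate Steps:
z = 1/59 ≈ 0.016949
L = 1/16 (L = -3/(-48) = -3*(-1/48) = 1/16 ≈ 0.062500)
o(b) = 1/59 + b² + b/16 (o(b) = (b² + b/16) + 1/59 = 1/59 + b² + b/16)
124*o(n(-1, 3)) = 124*(1/59 + 3² + (1/16)*3) = 124*(1/59 + 9 + 3/16) = 124*(8689/944) = 269359/236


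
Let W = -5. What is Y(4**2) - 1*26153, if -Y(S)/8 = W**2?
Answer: -26353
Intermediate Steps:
Y(S) = -200 (Y(S) = -8*(-5)**2 = -8*25 = -200)
Y(4**2) - 1*26153 = -200 - 1*26153 = -200 - 26153 = -26353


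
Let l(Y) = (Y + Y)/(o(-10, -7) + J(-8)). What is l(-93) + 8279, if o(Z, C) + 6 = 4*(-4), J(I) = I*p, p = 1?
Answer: 41426/5 ≈ 8285.2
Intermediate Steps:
J(I) = I (J(I) = I*1 = I)
o(Z, C) = -22 (o(Z, C) = -6 + 4*(-4) = -6 - 16 = -22)
l(Y) = -Y/15 (l(Y) = (Y + Y)/(-22 - 8) = (2*Y)/(-30) = (2*Y)*(-1/30) = -Y/15)
l(-93) + 8279 = -1/15*(-93) + 8279 = 31/5 + 8279 = 41426/5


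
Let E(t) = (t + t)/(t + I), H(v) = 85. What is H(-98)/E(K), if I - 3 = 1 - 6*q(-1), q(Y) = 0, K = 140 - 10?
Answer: 1139/26 ≈ 43.808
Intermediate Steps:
K = 130
I = 4 (I = 3 + (1 - 6*0) = 3 + (1 + 0) = 3 + 1 = 4)
E(t) = 2*t/(4 + t) (E(t) = (t + t)/(t + 4) = (2*t)/(4 + t) = 2*t/(4 + t))
H(-98)/E(K) = 85/((2*130/(4 + 130))) = 85/((2*130/134)) = 85/((2*130*(1/134))) = 85/(130/67) = 85*(67/130) = 1139/26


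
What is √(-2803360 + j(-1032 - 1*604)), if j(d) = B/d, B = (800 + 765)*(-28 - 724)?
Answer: 2*I*√117207132045/409 ≈ 1674.1*I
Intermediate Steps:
B = -1176880 (B = 1565*(-752) = -1176880)
j(d) = -1176880/d
√(-2803360 + j(-1032 - 1*604)) = √(-2803360 - 1176880/(-1032 - 1*604)) = √(-2803360 - 1176880/(-1032 - 604)) = √(-2803360 - 1176880/(-1636)) = √(-2803360 - 1176880*(-1/1636)) = √(-2803360 + 294220/409) = √(-1146280020/409) = 2*I*√117207132045/409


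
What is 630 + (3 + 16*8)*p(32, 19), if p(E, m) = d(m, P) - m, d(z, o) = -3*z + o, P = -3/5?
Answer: -47023/5 ≈ -9404.6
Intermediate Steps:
P = -⅗ (P = -3*⅕ = -⅗ ≈ -0.60000)
d(z, o) = o - 3*z
p(E, m) = -⅗ - 4*m (p(E, m) = (-⅗ - 3*m) - m = -⅗ - 4*m)
630 + (3 + 16*8)*p(32, 19) = 630 + (3 + 16*8)*(-⅗ - 4*19) = 630 + (3 + 128)*(-⅗ - 76) = 630 + 131*(-383/5) = 630 - 50173/5 = -47023/5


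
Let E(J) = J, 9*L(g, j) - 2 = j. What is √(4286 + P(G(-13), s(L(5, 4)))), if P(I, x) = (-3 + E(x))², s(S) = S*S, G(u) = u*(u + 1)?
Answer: √347695/9 ≈ 65.517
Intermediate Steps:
L(g, j) = 2/9 + j/9
G(u) = u*(1 + u)
s(S) = S²
P(I, x) = (-3 + x)²
√(4286 + P(G(-13), s(L(5, 4)))) = √(4286 + (-3 + (2/9 + (⅑)*4)²)²) = √(4286 + (-3 + (2/9 + 4/9)²)²) = √(4286 + (-3 + (⅔)²)²) = √(4286 + (-3 + 4/9)²) = √(4286 + (-23/9)²) = √(4286 + 529/81) = √(347695/81) = √347695/9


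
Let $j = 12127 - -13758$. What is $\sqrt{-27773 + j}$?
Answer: $4 i \sqrt{118} \approx 43.451 i$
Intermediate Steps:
$j = 25885$ ($j = 12127 + 13758 = 25885$)
$\sqrt{-27773 + j} = \sqrt{-27773 + 25885} = \sqrt{-1888} = 4 i \sqrt{118}$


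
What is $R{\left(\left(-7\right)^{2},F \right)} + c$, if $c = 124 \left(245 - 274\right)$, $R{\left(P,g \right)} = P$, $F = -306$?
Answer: $-3547$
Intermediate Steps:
$c = -3596$ ($c = 124 \left(-29\right) = -3596$)
$R{\left(\left(-7\right)^{2},F \right)} + c = \left(-7\right)^{2} - 3596 = 49 - 3596 = -3547$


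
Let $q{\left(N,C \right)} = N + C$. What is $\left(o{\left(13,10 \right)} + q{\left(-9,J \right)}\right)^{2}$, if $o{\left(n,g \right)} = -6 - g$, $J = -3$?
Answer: $784$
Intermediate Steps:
$q{\left(N,C \right)} = C + N$
$\left(o{\left(13,10 \right)} + q{\left(-9,J \right)}\right)^{2} = \left(\left(-6 - 10\right) - 12\right)^{2} = \left(-16 - 12\right)^{2} = \left(-28\right)^{2} = 784$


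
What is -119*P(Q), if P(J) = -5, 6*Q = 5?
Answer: 595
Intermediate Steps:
Q = 5/6 (Q = (1/6)*5 = 5/6 ≈ 0.83333)
-119*P(Q) = -119*(-5) = 595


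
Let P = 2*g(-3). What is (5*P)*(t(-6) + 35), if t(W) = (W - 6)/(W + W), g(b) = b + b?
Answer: -2160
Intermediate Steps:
g(b) = 2*b
t(W) = (-6 + W)/(2*W) (t(W) = (-6 + W)/((2*W)) = (-6 + W)*(1/(2*W)) = (-6 + W)/(2*W))
P = -12 (P = 2*(2*(-3)) = 2*(-6) = -12)
(5*P)*(t(-6) + 35) = (5*(-12))*((½)*(-6 - 6)/(-6) + 35) = -60*((½)*(-⅙)*(-12) + 35) = -60*(1 + 35) = -60*36 = -2160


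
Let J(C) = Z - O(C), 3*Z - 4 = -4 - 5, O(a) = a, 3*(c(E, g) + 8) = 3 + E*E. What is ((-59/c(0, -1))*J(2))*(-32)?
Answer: 20768/21 ≈ 988.95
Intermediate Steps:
c(E, g) = -7 + E²/3 (c(E, g) = -8 + (3 + E*E)/3 = -8 + (3 + E²)/3 = -8 + (1 + E²/3) = -7 + E²/3)
Z = -5/3 (Z = 4/3 + (-4 - 5)/3 = 4/3 + (⅓)*(-9) = 4/3 - 3 = -5/3 ≈ -1.6667)
J(C) = -5/3 - C
((-59/c(0, -1))*J(2))*(-32) = ((-59/(-7 + (⅓)*0²))*(-5/3 - 1*2))*(-32) = ((-59/(-7 + (⅓)*0))*(-5/3 - 2))*(-32) = (-59/(-7 + 0)*(-11/3))*(-32) = (-59/(-7)*(-11/3))*(-32) = (-59*(-⅐)*(-11/3))*(-32) = ((59/7)*(-11/3))*(-32) = -649/21*(-32) = 20768/21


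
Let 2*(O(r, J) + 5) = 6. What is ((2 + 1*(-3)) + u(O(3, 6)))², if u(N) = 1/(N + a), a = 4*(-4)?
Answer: 361/324 ≈ 1.1142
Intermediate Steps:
O(r, J) = -2 (O(r, J) = -5 + (½)*6 = -5 + 3 = -2)
a = -16
u(N) = 1/(-16 + N) (u(N) = 1/(N - 16) = 1/(-16 + N))
((2 + 1*(-3)) + u(O(3, 6)))² = ((2 + 1*(-3)) + 1/(-16 - 2))² = ((2 - 3) + 1/(-18))² = (-1 - 1/18)² = (-19/18)² = 361/324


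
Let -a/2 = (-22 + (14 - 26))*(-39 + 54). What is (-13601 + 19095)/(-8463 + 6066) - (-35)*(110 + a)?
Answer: 94795856/2397 ≈ 39548.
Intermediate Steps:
a = 1020 (a = -2*(-22 + (14 - 26))*(-39 + 54) = -2*(-22 - 12)*15 = -(-68)*15 = -2*(-510) = 1020)
(-13601 + 19095)/(-8463 + 6066) - (-35)*(110 + a) = (-13601 + 19095)/(-8463 + 6066) - (-35)*(110 + 1020) = 5494/(-2397) - (-35)*1130 = 5494*(-1/2397) - 1*(-39550) = -5494/2397 + 39550 = 94795856/2397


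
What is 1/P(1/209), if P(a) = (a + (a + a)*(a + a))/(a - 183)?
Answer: -7993414/213 ≈ -37528.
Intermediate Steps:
P(a) = (a + 4*a²)/(-183 + a) (P(a) = (a + (2*a)*(2*a))/(-183 + a) = (a + 4*a²)/(-183 + a))
1/P(1/209) = 1/((1 + 4/209)/(209*(-183 + 1/209))) = 1/((1 + 4*(1/209))/(209*(-183 + 1/209))) = 1/((1 + 4/209)/(209*(-38246/209))) = 1/((1/209)*(-209/38246)*(213/209)) = 1/(-213/7993414) = -7993414/213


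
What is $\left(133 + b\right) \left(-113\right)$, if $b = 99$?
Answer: $-26216$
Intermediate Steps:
$\left(133 + b\right) \left(-113\right) = \left(133 + 99\right) \left(-113\right) = 232 \left(-113\right) = -26216$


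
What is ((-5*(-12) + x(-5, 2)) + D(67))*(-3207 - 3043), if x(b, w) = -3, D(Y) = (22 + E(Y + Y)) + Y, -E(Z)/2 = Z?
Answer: 762500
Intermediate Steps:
E(Z) = -2*Z
D(Y) = 22 - 3*Y (D(Y) = (22 - 2*(Y + Y)) + Y = (22 - 4*Y) + Y = 22 - 3*Y)
((-5*(-12) + x(-5, 2)) + D(67))*(-3207 - 3043) = ((-5*(-12) - 3) + (22 - 3*67))*(-3207 - 3043) = ((60 - 3) + (22 - 201))*(-6250) = (57 - 179)*(-6250) = -122*(-6250) = 762500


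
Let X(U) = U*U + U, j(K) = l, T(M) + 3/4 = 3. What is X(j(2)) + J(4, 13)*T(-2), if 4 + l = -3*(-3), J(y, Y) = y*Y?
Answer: 147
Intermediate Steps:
J(y, Y) = Y*y
T(M) = 9/4 (T(M) = -¾ + 3 = 9/4)
l = 5 (l = -4 - 3*(-3) = -4 + 9 = 5)
j(K) = 5
X(U) = U + U² (X(U) = U² + U = U + U²)
X(j(2)) + J(4, 13)*T(-2) = 5*(1 + 5) + (13*4)*(9/4) = 5*6 + 52*(9/4) = 30 + 117 = 147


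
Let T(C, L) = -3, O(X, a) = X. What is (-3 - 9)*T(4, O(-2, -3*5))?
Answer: 36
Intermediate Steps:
(-3 - 9)*T(4, O(-2, -3*5)) = (-3 - 9)*(-3) = -12*(-3) = 36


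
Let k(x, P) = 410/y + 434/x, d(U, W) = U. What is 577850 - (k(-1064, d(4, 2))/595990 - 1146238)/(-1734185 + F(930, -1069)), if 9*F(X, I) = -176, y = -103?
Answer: 42077239782361590372583/72816973109614520 ≈ 5.7785e+5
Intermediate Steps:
F(X, I) = -176/9 (F(X, I) = (⅑)*(-176) = -176/9)
k(x, P) = -410/103 + 434/x (k(x, P) = 410/(-103) + 434/x = 410*(-1/103) + 434/x = -410/103 + 434/x)
577850 - (k(-1064, d(4, 2))/595990 - 1146238)/(-1734185 + F(930, -1069)) = 577850 - ((-410/103 + 434/(-1064))/595990 - 1146238)/(-1734185 - 176/9) = 577850 - ((-410/103 + 434*(-1/1064))*(1/595990) - 1146238)/(-15607841/9) = 577850 - ((-410/103 - 31/76)*(1/595990) - 1146238)*(-9)/15607841 = 577850 - (-34353/7828*1/595990 - 1146238)*(-9)/15607841 = 577850 - (-34353/4665409720 - 1146238)*(-9)/15607841 = 577850 - (-5347669906667713)*(-9)/(4665409720*15607841) = 577850 - 1*48129029160009417/72816973109614520 = 577850 - 48129029160009417/72816973109614520 = 42077239782361590372583/72816973109614520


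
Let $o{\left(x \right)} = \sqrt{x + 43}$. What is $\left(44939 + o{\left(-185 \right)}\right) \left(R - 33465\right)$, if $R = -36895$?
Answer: $-3161908040 - 70360 i \sqrt{142} \approx -3.1619 \cdot 10^{9} - 8.3844 \cdot 10^{5} i$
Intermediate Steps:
$o{\left(x \right)} = \sqrt{43 + x}$
$\left(44939 + o{\left(-185 \right)}\right) \left(R - 33465\right) = \left(44939 + \sqrt{43 - 185}\right) \left(-36895 - 33465\right) = \left(44939 + \sqrt{-142}\right) \left(-70360\right) = \left(44939 + i \sqrt{142}\right) \left(-70360\right) = -3161908040 - 70360 i \sqrt{142}$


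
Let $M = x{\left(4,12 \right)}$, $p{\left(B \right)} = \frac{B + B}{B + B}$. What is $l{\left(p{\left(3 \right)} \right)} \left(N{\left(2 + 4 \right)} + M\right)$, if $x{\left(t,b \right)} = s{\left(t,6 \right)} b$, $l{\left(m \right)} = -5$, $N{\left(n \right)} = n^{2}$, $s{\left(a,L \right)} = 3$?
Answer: $-360$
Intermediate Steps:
$p{\left(B \right)} = 1$ ($p{\left(B \right)} = \frac{2 B}{2 B} = 2 B \frac{1}{2 B} = 1$)
$x{\left(t,b \right)} = 3 b$
$M = 36$ ($M = 3 \cdot 12 = 36$)
$l{\left(p{\left(3 \right)} \right)} \left(N{\left(2 + 4 \right)} + M\right) = - 5 \left(\left(2 + 4\right)^{2} + 36\right) = - 5 \left(6^{2} + 36\right) = - 5 \left(36 + 36\right) = \left(-5\right) 72 = -360$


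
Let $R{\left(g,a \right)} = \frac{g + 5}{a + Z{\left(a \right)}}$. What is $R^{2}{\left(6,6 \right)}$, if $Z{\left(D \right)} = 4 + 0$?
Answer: $\frac{121}{100} \approx 1.21$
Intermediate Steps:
$Z{\left(D \right)} = 4$
$R{\left(g,a \right)} = \frac{5 + g}{4 + a}$ ($R{\left(g,a \right)} = \frac{g + 5}{a + 4} = \frac{5 + g}{4 + a}$)
$R^{2}{\left(6,6 \right)} = \left(\frac{5 + 6}{4 + 6}\right)^{2} = \left(\frac{1}{10} \cdot 11\right)^{2} = \left(\frac{11}{10}\right)^{2} = \frac{121}{100}$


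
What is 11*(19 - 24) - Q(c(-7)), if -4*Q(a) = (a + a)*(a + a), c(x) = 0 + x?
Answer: -6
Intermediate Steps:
c(x) = x
Q(a) = -a**2 (Q(a) = -(a + a)*(a + a)/4 = -2*a*2*a/4 = -a**2)
11*(19 - 24) - Q(c(-7)) = 11*(19 - 24) - (-1)*(-7)**2 = 11*(-5) - (-1)*49 = -55 - 1*(-49) = -55 + 49 = -6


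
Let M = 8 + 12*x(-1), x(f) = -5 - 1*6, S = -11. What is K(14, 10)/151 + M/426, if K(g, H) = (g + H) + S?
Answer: -6593/32163 ≈ -0.20499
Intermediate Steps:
x(f) = -11 (x(f) = -5 - 6 = -11)
K(g, H) = -11 + H + g (K(g, H) = (g + H) - 11 = (H + g) - 11 = -11 + H + g)
M = -124 (M = 8 + 12*(-11) = 8 - 132 = -124)
K(14, 10)/151 + M/426 = (-11 + 10 + 14)/151 - 124/426 = 13*(1/151) - 124*1/426 = 13/151 - 62/213 = -6593/32163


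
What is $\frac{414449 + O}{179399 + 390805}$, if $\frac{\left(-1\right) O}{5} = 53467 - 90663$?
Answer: $\frac{200143}{190068} \approx 1.053$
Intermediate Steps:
$O = 185980$ ($O = - 5 \left(53467 - 90663\right) = \left(-5\right) \left(-37196\right) = 185980$)
$\frac{414449 + O}{179399 + 390805} = \frac{414449 + 185980}{179399 + 390805} = \frac{600429}{570204} = 600429 \cdot \frac{1}{570204} = \frac{200143}{190068}$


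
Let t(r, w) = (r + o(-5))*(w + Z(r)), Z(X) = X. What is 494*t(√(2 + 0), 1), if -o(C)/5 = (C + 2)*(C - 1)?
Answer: -43472 - 43966*√2 ≈ -1.0565e+5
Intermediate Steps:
o(C) = -5*(-1 + C)*(2 + C) (o(C) = -5*(C + 2)*(C - 1) = -5*(2 + C)*(-1 + C) = -5*(-1 + C)*(2 + C))
t(r, w) = (-90 + r)*(r + w) (t(r, w) = (r + (10 - 5*(-5) - 5*(-5)²))*(w + r) = (r + (10 + 25 - 5*25))*(r + w) = (r + (10 + 25 - 125))*(r + w) = (r - 90)*(r + w) = (-90 + r)*(r + w))
494*t(√(2 + 0), 1) = 494*((√(2 + 0))² - 90*√(2 + 0) - 90*1 + √(2 + 0)*1) = 494*((√2)² - 90*√2 - 90 + √2*1) = 494*(2 - 90*√2 - 90 + √2) = 494*(-88 - 89*√2) = -43472 - 43966*√2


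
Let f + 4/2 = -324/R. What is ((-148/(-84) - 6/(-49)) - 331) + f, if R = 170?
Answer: -4161104/12495 ≈ -333.02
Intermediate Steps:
f = -332/85 (f = -2 - 324/170 = -2 - 324*1/170 = -2 - 162/85 = -332/85 ≈ -3.9059)
((-148/(-84) - 6/(-49)) - 331) + f = ((-148/(-84) - 6/(-49)) - 331) - 332/85 = ((-148*(-1/84) - 6*(-1/49)) - 331) - 332/85 = ((37/21 + 6/49) - 331) - 332/85 = (277/147 - 331) - 332/85 = -48380/147 - 332/85 = -4161104/12495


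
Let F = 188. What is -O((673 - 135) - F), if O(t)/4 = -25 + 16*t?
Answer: -22300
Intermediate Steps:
O(t) = -100 + 64*t (O(t) = 4*(-25 + 16*t) = -100 + 64*t)
-O((673 - 135) - F) = -(-100 + 64*((673 - 135) - 1*188)) = -(-100 + 64*(538 - 188)) = -(-100 + 64*350) = -(-100 + 22400) = -1*22300 = -22300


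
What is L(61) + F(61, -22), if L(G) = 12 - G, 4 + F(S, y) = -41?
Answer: -94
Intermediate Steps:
F(S, y) = -45 (F(S, y) = -4 - 41 = -45)
L(61) + F(61, -22) = (12 - 1*61) - 45 = (12 - 61) - 45 = -49 - 45 = -94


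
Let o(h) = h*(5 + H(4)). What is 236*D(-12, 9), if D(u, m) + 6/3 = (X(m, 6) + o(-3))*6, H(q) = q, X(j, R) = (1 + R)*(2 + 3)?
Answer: 10856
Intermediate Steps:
X(j, R) = 5 + 5*R (X(j, R) = (1 + R)*5 = 5 + 5*R)
o(h) = 9*h (o(h) = h*(5 + 4) = h*9 = 9*h)
D(u, m) = 46 (D(u, m) = -2 + ((5 + 5*6) + 9*(-3))*6 = -2 + ((5 + 30) - 27)*6 = -2 + (35 - 27)*6 = -2 + 8*6 = -2 + 48 = 46)
236*D(-12, 9) = 236*46 = 10856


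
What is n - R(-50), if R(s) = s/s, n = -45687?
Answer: -45688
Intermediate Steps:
R(s) = 1
n - R(-50) = -45687 - 1*1 = -45687 - 1 = -45688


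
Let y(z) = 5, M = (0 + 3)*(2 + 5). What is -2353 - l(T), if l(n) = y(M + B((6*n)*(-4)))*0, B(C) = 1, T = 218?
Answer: -2353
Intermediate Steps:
M = 21 (M = 3*7 = 21)
l(n) = 0 (l(n) = 5*0 = 0)
-2353 - l(T) = -2353 - 1*0 = -2353 + 0 = -2353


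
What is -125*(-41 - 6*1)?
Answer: 5875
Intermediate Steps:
-125*(-41 - 6*1) = -125*(-41 - 6) = -125*(-47) = 5875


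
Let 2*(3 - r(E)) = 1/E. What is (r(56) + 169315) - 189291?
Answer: -2236977/112 ≈ -19973.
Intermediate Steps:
r(E) = 3 - 1/(2*E)
(r(56) + 169315) - 189291 = ((3 - ½/56) + 169315) - 189291 = ((3 - ½*1/56) + 169315) - 189291 = ((3 - 1/112) + 169315) - 189291 = (335/112 + 169315) - 189291 = 18963615/112 - 189291 = -2236977/112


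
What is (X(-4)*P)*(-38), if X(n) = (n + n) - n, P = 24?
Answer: 3648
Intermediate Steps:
X(n) = n (X(n) = 2*n - n = n)
(X(-4)*P)*(-38) = -4*24*(-38) = -96*(-38) = 3648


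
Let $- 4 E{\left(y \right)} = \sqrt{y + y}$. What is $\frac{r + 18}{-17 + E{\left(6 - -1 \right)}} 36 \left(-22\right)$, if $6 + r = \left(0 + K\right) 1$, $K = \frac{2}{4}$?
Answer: $\frac{269280}{461} - \frac{3960 \sqrt{14}}{461} \approx 551.98$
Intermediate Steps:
$K = \frac{1}{2}$ ($K = 2 \cdot \frac{1}{4} = \frac{1}{2} \approx 0.5$)
$r = - \frac{11}{2}$ ($r = -6 + \left(0 + \frac{1}{2}\right) 1 = -6 + \frac{1}{2} \cdot 1 = -6 + \frac{1}{2} = - \frac{11}{2} \approx -5.5$)
$E{\left(y \right)} = - \frac{\sqrt{2} \sqrt{y}}{4}$ ($E{\left(y \right)} = - \frac{\sqrt{y + y}}{4} = - \frac{\sqrt{2 y}}{4} = - \frac{\sqrt{2} \sqrt{y}}{4}$)
$\frac{r + 18}{-17 + E{\left(6 - -1 \right)}} 36 \left(-22\right) = \frac{- \frac{11}{2} + 18}{-17 - \frac{\sqrt{2} \sqrt{6 - -1}}{4}} \cdot 36 \left(-22\right) = \frac{25}{2 \left(-17 - \frac{\sqrt{2} \sqrt{6 + 1}}{4}\right)} 36 \left(-22\right) = \frac{25}{2 \left(-17 - \frac{\sqrt{2} \sqrt{7}}{4}\right)} 36 \left(-22\right) = \frac{25}{2 \left(-17 - \frac{\sqrt{14}}{4}\right)} 36 \left(-22\right) = \frac{450}{-17 - \frac{\sqrt{14}}{4}} \left(-22\right) = - \frac{9900}{-17 - \frac{\sqrt{14}}{4}}$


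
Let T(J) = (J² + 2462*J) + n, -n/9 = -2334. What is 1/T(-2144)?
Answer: -1/660786 ≈ -1.5133e-6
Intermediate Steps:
n = 21006 (n = -9*(-2334) = 21006)
T(J) = 21006 + J² + 2462*J (T(J) = (J² + 2462*J) + 21006 = 21006 + J² + 2462*J)
1/T(-2144) = 1/(21006 + (-2144)² + 2462*(-2144)) = 1/(21006 + 4596736 - 5278528) = 1/(-660786) = -1/660786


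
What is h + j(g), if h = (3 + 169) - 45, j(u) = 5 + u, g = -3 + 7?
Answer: 136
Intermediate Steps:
g = 4
h = 127 (h = 172 - 45 = 127)
h + j(g) = 127 + (5 + 4) = 127 + 9 = 136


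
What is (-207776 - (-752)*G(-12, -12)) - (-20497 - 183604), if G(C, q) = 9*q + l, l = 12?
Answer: -75867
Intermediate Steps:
G(C, q) = 12 + 9*q (G(C, q) = 9*q + 12 = 12 + 9*q)
(-207776 - (-752)*G(-12, -12)) - (-20497 - 183604) = (-207776 - (-752)*(12 + 9*(-12))) - (-20497 - 183604) = (-207776 - (-752)*(12 - 108)) - 1*(-204101) = (-207776 - (-752)*(-96)) + 204101 = (-207776 - 1*72192) + 204101 = (-207776 - 72192) + 204101 = -279968 + 204101 = -75867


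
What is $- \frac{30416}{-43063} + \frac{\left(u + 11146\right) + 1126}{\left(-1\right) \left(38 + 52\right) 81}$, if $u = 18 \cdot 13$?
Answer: $- \frac{158406619}{156964635} \approx -1.0092$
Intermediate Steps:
$u = 234$
$- \frac{30416}{-43063} + \frac{\left(u + 11146\right) + 1126}{\left(-1\right) \left(38 + 52\right) 81} = - \frac{30416}{-43063} + \frac{\left(234 + 11146\right) + 1126}{\left(-1\right) \left(38 + 52\right) 81} = \left(-30416\right) \left(- \frac{1}{43063}\right) + \frac{11380 + 1126}{\left(-1\right) 90 \cdot 81} = \frac{30416}{43063} + \frac{12506}{\left(-1\right) 7290} = \frac{30416}{43063} + \frac{12506}{-7290} = \frac{30416}{43063} + 12506 \left(- \frac{1}{7290}\right) = \frac{30416}{43063} - \frac{6253}{3645} = - \frac{158406619}{156964635}$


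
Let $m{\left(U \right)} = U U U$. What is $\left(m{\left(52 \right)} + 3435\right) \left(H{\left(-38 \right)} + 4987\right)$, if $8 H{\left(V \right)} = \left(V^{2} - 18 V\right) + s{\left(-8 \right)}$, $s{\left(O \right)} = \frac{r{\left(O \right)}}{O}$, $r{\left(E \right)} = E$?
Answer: $\frac{6053407075}{8} \approx 7.5668 \cdot 10^{8}$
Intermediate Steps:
$m{\left(U \right)} = U^{3}$ ($m{\left(U \right)} = U^{2} U = U^{3}$)
$s{\left(O \right)} = 1$ ($s{\left(O \right)} = \frac{O}{O} = 1$)
$H{\left(V \right)} = \frac{1}{8} - \frac{9 V}{4} + \frac{V^{2}}{8}$ ($H{\left(V \right)} = \frac{\left(V^{2} - 18 V\right) + 1}{8} = \frac{1 + V^{2} - 18 V}{8} = \frac{1}{8} - \frac{9 V}{4} + \frac{V^{2}}{8}$)
$\left(m{\left(52 \right)} + 3435\right) \left(H{\left(-38 \right)} + 4987\right) = \left(52^{3} + 3435\right) \left(\left(\frac{1}{8} - - \frac{171}{2} + \frac{\left(-38\right)^{2}}{8}\right) + 4987\right) = \left(140608 + 3435\right) \left(\left(\frac{1}{8} + \frac{171}{2} + \frac{1}{8} \cdot 1444\right) + 4987\right) = 144043 \left(\left(\frac{1}{8} + \frac{171}{2} + \frac{361}{2}\right) + 4987\right) = 144043 \left(\frac{2129}{8} + 4987\right) = 144043 \cdot \frac{42025}{8} = \frac{6053407075}{8}$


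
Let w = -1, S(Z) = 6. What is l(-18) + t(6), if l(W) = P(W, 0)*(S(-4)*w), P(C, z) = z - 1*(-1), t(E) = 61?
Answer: 55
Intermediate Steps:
P(C, z) = 1 + z (P(C, z) = z + 1 = 1 + z)
l(W) = -6 (l(W) = (1 + 0)*(6*(-1)) = 1*(-6) = -6)
l(-18) + t(6) = -6 + 61 = 55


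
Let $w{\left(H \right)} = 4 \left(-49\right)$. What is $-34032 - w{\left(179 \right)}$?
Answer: $-33836$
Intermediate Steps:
$w{\left(H \right)} = -196$
$-34032 - w{\left(179 \right)} = -34032 - -196 = -34032 + 196 = -33836$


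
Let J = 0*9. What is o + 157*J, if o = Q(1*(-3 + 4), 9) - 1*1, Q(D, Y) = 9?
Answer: 8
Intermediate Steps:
J = 0
o = 8 (o = 9 - 1*1 = 9 - 1 = 8)
o + 157*J = 8 + 157*0 = 8 + 0 = 8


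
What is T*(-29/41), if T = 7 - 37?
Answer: 870/41 ≈ 21.220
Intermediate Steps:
T = -30
T*(-29/41) = -(-870)/41 = -30*(-29/41) = 870/41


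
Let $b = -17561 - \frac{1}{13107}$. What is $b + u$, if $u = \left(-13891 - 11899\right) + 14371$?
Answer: $- \frac{379840861}{13107} \approx -28980.0$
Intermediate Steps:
$u = -11419$ ($u = -25790 + 14371 = -11419$)
$b = - \frac{230172028}{13107}$ ($b = -17561 - \frac{1}{13107} = - \frac{230172028}{13107} \approx -17561.0$)
$b + u = - \frac{230172028}{13107} - 11419 = - \frac{379840861}{13107}$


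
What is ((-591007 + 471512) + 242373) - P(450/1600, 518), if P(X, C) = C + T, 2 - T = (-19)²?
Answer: 122719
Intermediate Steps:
T = -359 (T = 2 - 1*(-19)² = 2 - 1*361 = 2 - 361 = -359)
P(X, C) = -359 + C (P(X, C) = C - 359 = -359 + C)
((-591007 + 471512) + 242373) - P(450/1600, 518) = ((-591007 + 471512) + 242373) - (-359 + 518) = (-119495 + 242373) - 1*159 = 122878 - 159 = 122719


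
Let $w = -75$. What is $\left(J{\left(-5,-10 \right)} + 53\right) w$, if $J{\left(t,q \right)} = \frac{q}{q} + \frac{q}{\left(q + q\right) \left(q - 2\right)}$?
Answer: $- \frac{32375}{8} \approx -4046.9$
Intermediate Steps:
$J{\left(t,q \right)} = 1 + \frac{1}{2 \left(-2 + q\right)}$ ($J{\left(t,q \right)} = 1 + \frac{q}{2 q \left(-2 + q\right)} = 1 + q \frac{1}{2 q \left(-2 + q\right)} = 1 + \frac{1}{2 \left(-2 + q\right)}$)
$\left(J{\left(-5,-10 \right)} + 53\right) w = \left(\frac{- \frac{3}{2} - 10}{-2 - 10} + 53\right) \left(-75\right) = \left(\frac{1}{-12} \left(- \frac{23}{2}\right) + 53\right) \left(-75\right) = \left(\left(- \frac{1}{12}\right) \left(- \frac{23}{2}\right) + 53\right) \left(-75\right) = \left(\frac{23}{24} + 53\right) \left(-75\right) = \frac{1295}{24} \left(-75\right) = - \frac{32375}{8}$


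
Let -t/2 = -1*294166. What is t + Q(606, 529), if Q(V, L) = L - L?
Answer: 588332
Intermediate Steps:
t = 588332 (t = -(-2)*294166 = -2*(-294166) = 588332)
Q(V, L) = 0
t + Q(606, 529) = 588332 + 0 = 588332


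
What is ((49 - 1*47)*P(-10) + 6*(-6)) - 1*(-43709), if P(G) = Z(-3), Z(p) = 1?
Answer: 43675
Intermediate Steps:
P(G) = 1
((49 - 1*47)*P(-10) + 6*(-6)) - 1*(-43709) = ((49 - 1*47)*1 + 6*(-6)) - 1*(-43709) = ((49 - 47)*1 - 36) + 43709 = (2*1 - 36) + 43709 = (2 - 36) + 43709 = -34 + 43709 = 43675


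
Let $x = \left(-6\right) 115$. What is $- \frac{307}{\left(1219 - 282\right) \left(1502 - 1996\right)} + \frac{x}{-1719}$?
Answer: $\frac{106637851}{265229094} \approx 0.40206$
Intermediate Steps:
$x = -690$
$- \frac{307}{\left(1219 - 282\right) \left(1502 - 1996\right)} + \frac{x}{-1719} = - \frac{307}{\left(1219 - 282\right) \left(1502 - 1996\right)} - \frac{690}{-1719} = - \frac{307}{937 \left(-494\right)} - - \frac{230}{573} = - \frac{307}{-462878} + \frac{230}{573} = \left(-307\right) \left(- \frac{1}{462878}\right) + \frac{230}{573} = \frac{307}{462878} + \frac{230}{573} = \frac{106637851}{265229094}$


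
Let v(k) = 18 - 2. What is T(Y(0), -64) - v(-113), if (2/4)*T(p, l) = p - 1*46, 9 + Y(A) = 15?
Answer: -96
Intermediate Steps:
v(k) = 16
Y(A) = 6 (Y(A) = -9 + 15 = 6)
T(p, l) = -92 + 2*p (T(p, l) = 2*(p - 1*46) = 2*(p - 46) = 2*(-46 + p) = -92 + 2*p)
T(Y(0), -64) - v(-113) = (-92 + 2*6) - 1*16 = (-92 + 12) - 16 = -80 - 16 = -96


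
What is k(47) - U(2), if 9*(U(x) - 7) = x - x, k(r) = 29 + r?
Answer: 69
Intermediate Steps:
U(x) = 7 (U(x) = 7 + (x - x)/9 = 7 + (1/9)*0 = 7 + 0 = 7)
k(47) - U(2) = (29 + 47) - 1*7 = 76 - 7 = 69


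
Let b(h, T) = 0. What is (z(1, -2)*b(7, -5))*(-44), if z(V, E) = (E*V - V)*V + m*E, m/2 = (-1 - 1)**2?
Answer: 0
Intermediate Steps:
m = 8 (m = 2*(-1 - 1)**2 = 2*(-2)**2 = 2*4 = 8)
z(V, E) = 8*E + V*(-V + E*V) (z(V, E) = (E*V - V)*V + 8*E = (-V + E*V)*V + 8*E = V*(-V + E*V) + 8*E = 8*E + V*(-V + E*V))
(z(1, -2)*b(7, -5))*(-44) = ((-1*1**2 + 8*(-2) - 2*1**2)*0)*(-44) = ((-1*1 - 16 - 2*1)*0)*(-44) = ((-1 - 16 - 2)*0)*(-44) = -19*0*(-44) = 0*(-44) = 0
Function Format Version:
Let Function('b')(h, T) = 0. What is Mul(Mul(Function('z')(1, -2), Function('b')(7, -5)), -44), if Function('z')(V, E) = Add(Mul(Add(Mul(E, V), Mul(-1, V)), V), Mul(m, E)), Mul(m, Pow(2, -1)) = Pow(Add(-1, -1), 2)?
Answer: 0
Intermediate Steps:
m = 8 (m = Mul(2, Pow(Add(-1, -1), 2)) = Mul(2, Pow(-2, 2)) = Mul(2, 4) = 8)
Function('z')(V, E) = Add(Mul(8, E), Mul(V, Add(Mul(-1, V), Mul(E, V)))) (Function('z')(V, E) = Add(Mul(Add(Mul(E, V), Mul(-1, V)), V), Mul(8, E)) = Add(Mul(Add(Mul(-1, V), Mul(E, V)), V), Mul(8, E)) = Add(Mul(V, Add(Mul(-1, V), Mul(E, V))), Mul(8, E)) = Add(Mul(8, E), Mul(V, Add(Mul(-1, V), Mul(E, V)))))
Mul(Mul(Function('z')(1, -2), Function('b')(7, -5)), -44) = Mul(Mul(Add(Mul(-1, Pow(1, 2)), Mul(8, -2), Mul(-2, Pow(1, 2))), 0), -44) = Mul(Mul(Add(Mul(-1, 1), -16, Mul(-2, 1)), 0), -44) = Mul(Mul(Add(-1, -16, -2), 0), -44) = Mul(Mul(-19, 0), -44) = Mul(0, -44) = 0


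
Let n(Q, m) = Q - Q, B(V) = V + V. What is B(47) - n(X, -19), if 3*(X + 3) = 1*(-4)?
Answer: 94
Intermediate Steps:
B(V) = 2*V
X = -13/3 (X = -3 + (1*(-4))/3 = -3 + (⅓)*(-4) = -3 - 4/3 = -13/3 ≈ -4.3333)
n(Q, m) = 0
B(47) - n(X, -19) = 2*47 - 1*0 = 94 + 0 = 94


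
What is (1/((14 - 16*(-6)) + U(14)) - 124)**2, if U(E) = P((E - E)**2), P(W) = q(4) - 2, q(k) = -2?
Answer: 172738449/11236 ≈ 15374.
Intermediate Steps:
P(W) = -4 (P(W) = -2 - 2 = -4)
U(E) = -4
(1/((14 - 16*(-6)) + U(14)) - 124)**2 = (1/((14 - 16*(-6)) - 4) - 124)**2 = (1/((14 + 96) - 4) - 124)**2 = (1/(110 - 4) - 124)**2 = (1/106 - 124)**2 = (-13143/106)**2 = 172738449/11236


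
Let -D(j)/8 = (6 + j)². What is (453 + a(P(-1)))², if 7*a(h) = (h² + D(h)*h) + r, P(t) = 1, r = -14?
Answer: 7650756/49 ≈ 1.5614e+5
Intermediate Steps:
D(j) = -8*(6 + j)²
a(h) = -2 + h²/7 - 8*h*(6 + h)²/7 (a(h) = ((h² + (-8*(6 + h)²)*h) - 14)/7 = ((h² - 8*h*(6 + h)²) - 14)/7 = (-14 + h² - 8*h*(6 + h)²)/7 = -2 + h²/7 - 8*h*(6 + h)²/7)
(453 + a(P(-1)))² = (453 + (-2 + (⅐)*1² - 8/7*1*(6 + 1)²))² = (453 + (-2 + (⅐)*1 - 8/7*1*7²))² = (453 + (-2 + ⅐ - 8/7*1*49))² = (453 + (-2 + ⅐ - 56))² = (453 - 405/7)² = (2766/7)² = 7650756/49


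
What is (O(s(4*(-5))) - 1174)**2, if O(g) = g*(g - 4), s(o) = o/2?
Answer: 1069156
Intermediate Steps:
s(o) = o/2 (s(o) = o*(1/2) = o/2)
O(g) = g*(-4 + g)
(O(s(4*(-5))) - 1174)**2 = (((4*(-5))/2)*(-4 + (4*(-5))/2) - 1174)**2 = (((1/2)*(-20))*(-4 + (1/2)*(-20)) - 1174)**2 = (-10*(-4 - 10) - 1174)**2 = (-10*(-14) - 1174)**2 = (140 - 1174)**2 = (-1034)**2 = 1069156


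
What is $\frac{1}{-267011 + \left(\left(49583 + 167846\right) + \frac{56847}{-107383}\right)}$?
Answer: $- \frac{107383}{5324320753} \approx -2.0168 \cdot 10^{-5}$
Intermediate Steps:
$\frac{1}{-267011 + \left(\left(49583 + 167846\right) + \frac{56847}{-107383}\right)} = \frac{1}{-267011 + \left(217429 + 56847 \left(- \frac{1}{107383}\right)\right)} = \frac{1}{-267011 + \left(217429 - \frac{56847}{107383}\right)} = \frac{1}{-267011 + \frac{23348121460}{107383}} = \frac{1}{- \frac{5324320753}{107383}} = - \frac{107383}{5324320753}$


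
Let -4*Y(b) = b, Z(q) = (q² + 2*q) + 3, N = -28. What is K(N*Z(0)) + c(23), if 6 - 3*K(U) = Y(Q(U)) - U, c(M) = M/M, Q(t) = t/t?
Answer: -299/12 ≈ -24.917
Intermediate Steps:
Q(t) = 1
Z(q) = 3 + q² + 2*q
Y(b) = -b/4
c(M) = 1
K(U) = 25/12 + U/3 (K(U) = 2 - (-¼*1 - U)/3 = 2 - (-¼ - U)/3 = 2 + (1/12 + U/3) = 25/12 + U/3)
K(N*Z(0)) + c(23) = (25/12 + (-28*(3 + 0² + 2*0))/3) + 1 = (25/12 + (-28*(3 + 0 + 0))/3) + 1 = (25/12 + (-28*3)/3) + 1 = (25/12 + (⅓)*(-84)) + 1 = (25/12 - 28) + 1 = -311/12 + 1 = -299/12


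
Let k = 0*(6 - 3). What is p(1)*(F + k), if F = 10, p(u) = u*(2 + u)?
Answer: 30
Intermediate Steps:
k = 0 (k = 0*3 = 0)
p(1)*(F + k) = (1*(2 + 1))*(10 + 0) = (1*3)*10 = 3*10 = 30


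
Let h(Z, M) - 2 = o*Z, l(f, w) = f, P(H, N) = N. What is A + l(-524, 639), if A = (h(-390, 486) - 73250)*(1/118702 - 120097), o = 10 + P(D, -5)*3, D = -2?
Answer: 508203346561433/59351 ≈ 8.5627e+9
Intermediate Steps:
o = -5 (o = 10 - 5*3 = 10 - 15 = -5)
h(Z, M) = 2 - 5*Z
A = 508203377661357/59351 (A = ((2 - 5*(-390)) - 73250)*(1/118702 - 120097) = ((2 + 1950) - 73250)*(1/118702 - 120097) = (1952 - 73250)*(-14255754093/118702) = -71298*(-14255754093/118702) = 508203377661357/59351 ≈ 8.5627e+9)
A + l(-524, 639) = 508203377661357/59351 - 524 = 508203346561433/59351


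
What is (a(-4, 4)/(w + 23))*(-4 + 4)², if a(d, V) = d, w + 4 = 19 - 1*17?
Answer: 0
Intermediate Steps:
w = -2 (w = -4 + (19 - 1*17) = -4 + (19 - 17) = -4 + 2 = -2)
(a(-4, 4)/(w + 23))*(-4 + 4)² = (-4/(-2 + 23))*(-4 + 4)² = -4/21*0² = -4*1/21*0 = -4/21*0 = 0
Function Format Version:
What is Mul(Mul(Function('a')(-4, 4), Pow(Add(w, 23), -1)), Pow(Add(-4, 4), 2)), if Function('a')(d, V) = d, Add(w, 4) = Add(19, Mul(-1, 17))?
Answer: 0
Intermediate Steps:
w = -2 (w = Add(-4, Add(19, Mul(-1, 17))) = Add(-4, Add(19, -17)) = Add(-4, 2) = -2)
Mul(Mul(Function('a')(-4, 4), Pow(Add(w, 23), -1)), Pow(Add(-4, 4), 2)) = Mul(Mul(-4, Pow(Add(-2, 23), -1)), Pow(Add(-4, 4), 2)) = Mul(Mul(-4, Pow(21, -1)), Pow(0, 2)) = Mul(Mul(-4, Rational(1, 21)), 0) = Mul(Rational(-4, 21), 0) = 0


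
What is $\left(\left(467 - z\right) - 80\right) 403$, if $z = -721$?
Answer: $446524$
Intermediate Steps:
$\left(\left(467 - z\right) - 80\right) 403 = \left(\left(467 - -721\right) - 80\right) 403 = \left(\left(467 + 721\right) - 80\right) 403 = \left(1188 - 80\right) 403 = 1108 \cdot 403 = 446524$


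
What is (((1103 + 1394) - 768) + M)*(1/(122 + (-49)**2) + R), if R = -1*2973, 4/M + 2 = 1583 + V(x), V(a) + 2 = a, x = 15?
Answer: -10336322397170/2010831 ≈ -5.1403e+6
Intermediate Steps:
V(a) = -2 + a
M = 2/797 (M = 4/(-2 + (1583 + (-2 + 15))) = 4/(-2 + (1583 + 13)) = 4/(-2 + 1596) = 4/1594 = 4*(1/1594) = 2/797 ≈ 0.0025094)
R = -2973
(((1103 + 1394) - 768) + M)*(1/(122 + (-49)**2) + R) = (((1103 + 1394) - 768) + 2/797)*(1/(122 + (-49)**2) - 2973) = ((2497 - 768) + 2/797)*(1/(122 + 2401) - 2973) = (1729 + 2/797)*(1/2523 - 2973) = 1378015*(1/2523 - 2973)/797 = (1378015/797)*(-7500878/2523) = -10336322397170/2010831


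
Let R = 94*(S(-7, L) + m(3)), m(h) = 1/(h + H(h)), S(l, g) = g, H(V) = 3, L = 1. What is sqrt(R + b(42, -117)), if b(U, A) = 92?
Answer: 11*sqrt(15)/3 ≈ 14.201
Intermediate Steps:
m(h) = 1/(3 + h) (m(h) = 1/(h + 3) = 1/(3 + h))
R = 329/3 (R = 94*(1 + 1/(3 + 3)) = 94*(1 + 1/6) = 94*(7/6) = 329/3 ≈ 109.67)
sqrt(R + b(42, -117)) = sqrt(329/3 + 92) = sqrt(605/3) = 11*sqrt(15)/3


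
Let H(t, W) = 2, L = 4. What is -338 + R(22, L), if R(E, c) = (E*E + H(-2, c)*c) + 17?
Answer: 171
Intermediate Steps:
R(E, c) = 17 + E² + 2*c (R(E, c) = (E*E + 2*c) + 17 = (E² + 2*c) + 17 = 17 + E² + 2*c)
-338 + R(22, L) = -338 + (17 + 22² + 2*4) = -338 + (17 + 484 + 8) = -338 + 509 = 171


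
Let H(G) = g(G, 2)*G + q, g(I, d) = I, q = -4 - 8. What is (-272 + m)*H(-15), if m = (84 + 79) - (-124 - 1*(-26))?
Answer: -2343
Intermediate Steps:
q = -12
H(G) = -12 + G**2 (H(G) = G*G - 12 = G**2 - 12 = -12 + G**2)
m = 261 (m = 163 - (-124 + 26) = 163 - 1*(-98) = 163 + 98 = 261)
(-272 + m)*H(-15) = (-272 + 261)*(-12 + (-15)**2) = -11*(-12 + 225) = -11*213 = -2343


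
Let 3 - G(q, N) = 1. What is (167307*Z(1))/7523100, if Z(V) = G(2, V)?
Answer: 55769/1253850 ≈ 0.044478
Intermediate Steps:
G(q, N) = 2 (G(q, N) = 3 - 1*1 = 3 - 1 = 2)
Z(V) = 2
(167307*Z(1))/7523100 = (167307*2)/7523100 = 334614*(1/7523100) = 55769/1253850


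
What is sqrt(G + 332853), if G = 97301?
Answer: sqrt(430154) ≈ 655.86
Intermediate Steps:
sqrt(G + 332853) = sqrt(97301 + 332853) = sqrt(430154)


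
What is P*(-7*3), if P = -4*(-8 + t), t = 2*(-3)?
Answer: -1176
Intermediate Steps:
t = -6
P = 56 (P = -4*(-8 - 6) = -4*(-14) = 56)
P*(-7*3) = 56*(-7*3) = 56*(-21) = -1176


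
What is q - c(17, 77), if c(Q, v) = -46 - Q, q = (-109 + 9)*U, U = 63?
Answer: -6237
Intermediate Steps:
q = -6300 (q = (-109 + 9)*63 = -100*63 = -6300)
q - c(17, 77) = -6300 - (-46 - 1*17) = -6300 - (-46 - 17) = -6300 - 1*(-63) = -6300 + 63 = -6237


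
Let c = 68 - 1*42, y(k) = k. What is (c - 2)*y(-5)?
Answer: -120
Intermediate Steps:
c = 26 (c = 68 - 42 = 26)
(c - 2)*y(-5) = (26 - 2)*(-5) = 24*(-5) = -120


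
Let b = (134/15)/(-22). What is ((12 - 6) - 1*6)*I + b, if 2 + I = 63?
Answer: -67/165 ≈ -0.40606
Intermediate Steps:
b = -67/165 (b = (134*(1/15))*(-1/22) = (134/15)*(-1/22) = -67/165 ≈ -0.40606)
I = 61 (I = -2 + 63 = 61)
((12 - 6) - 1*6)*I + b = ((12 - 6) - 1*6)*61 - 67/165 = (6 - 6)*61 - 67/165 = 0*61 - 67/165 = 0 - 67/165 = -67/165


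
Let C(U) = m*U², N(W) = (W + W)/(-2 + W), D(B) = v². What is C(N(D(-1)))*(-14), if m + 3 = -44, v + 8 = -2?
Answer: 940000/343 ≈ 2740.5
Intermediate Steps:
v = -10 (v = -8 - 2 = -10)
D(B) = 100 (D(B) = (-10)² = 100)
m = -47 (m = -3 - 44 = -47)
N(W) = 2*W/(-2 + W) (N(W) = (2*W)/(-2 + W) = 2*W/(-2 + W))
C(U) = -47*U²
C(N(D(-1)))*(-14) = -47*40000/(-2 + 100)²*(-14) = -47*(2*100/98)²*(-14) = -47*(2*100*(1/98))²*(-14) = -47*(100/49)²*(-14) = -47*10000/2401*(-14) = -470000/2401*(-14) = 940000/343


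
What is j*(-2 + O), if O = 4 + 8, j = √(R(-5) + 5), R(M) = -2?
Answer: 10*√3 ≈ 17.320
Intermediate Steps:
j = √3 (j = √(-2 + 5) = √3 ≈ 1.7320)
O = 12
j*(-2 + O) = √3*(-2 + 12) = √3*10 = 10*√3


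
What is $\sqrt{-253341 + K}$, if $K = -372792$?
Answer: $i \sqrt{626133} \approx 791.29 i$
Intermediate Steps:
$\sqrt{-253341 + K} = \sqrt{-253341 - 372792} = \sqrt{-626133} = i \sqrt{626133}$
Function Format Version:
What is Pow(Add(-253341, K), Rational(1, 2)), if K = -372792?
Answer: Mul(I, Pow(626133, Rational(1, 2))) ≈ Mul(791.29, I)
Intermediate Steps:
Pow(Add(-253341, K), Rational(1, 2)) = Pow(Add(-253341, -372792), Rational(1, 2)) = Pow(-626133, Rational(1, 2)) = Mul(I, Pow(626133, Rational(1, 2)))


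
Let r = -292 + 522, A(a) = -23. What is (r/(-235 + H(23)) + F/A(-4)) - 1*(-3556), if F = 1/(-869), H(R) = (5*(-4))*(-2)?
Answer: 2770957745/779493 ≈ 3554.8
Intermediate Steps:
H(R) = 40 (H(R) = -20*(-2) = 40)
F = -1/869 ≈ -0.0011507
r = 230
(r/(-235 + H(23)) + F/A(-4)) - 1*(-3556) = (230/(-235 + 40) - 1/869/(-23)) - 1*(-3556) = (230/(-195) - 1/869*(-1/23)) + 3556 = (230*(-1/195) + 1/19987) + 3556 = (-46/39 + 1/19987) + 3556 = -919363/779493 + 3556 = 2770957745/779493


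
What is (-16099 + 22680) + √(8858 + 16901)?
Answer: 6581 + √25759 ≈ 6741.5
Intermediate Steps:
(-16099 + 22680) + √(8858 + 16901) = 6581 + √25759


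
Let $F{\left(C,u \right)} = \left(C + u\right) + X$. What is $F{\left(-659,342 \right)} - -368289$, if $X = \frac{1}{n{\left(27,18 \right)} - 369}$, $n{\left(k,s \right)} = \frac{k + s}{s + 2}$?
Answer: $\frac{539814920}{1467} \approx 3.6797 \cdot 10^{5}$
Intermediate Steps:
$n{\left(k,s \right)} = \frac{k + s}{2 + s}$
$X = - \frac{4}{1467}$ ($X = \frac{1}{\frac{27 + 18}{2 + 18} - 369} = \frac{1}{\frac{1}{20} \cdot 45 - 369} = \frac{1}{\frac{9}{4} - 369} = \frac{1}{- \frac{1467}{4}} = - \frac{4}{1467} \approx -0.0027267$)
$F{\left(C,u \right)} = - \frac{4}{1467} + C + u$ ($F{\left(C,u \right)} = \left(C + u\right) - \frac{4}{1467} = - \frac{4}{1467} + C + u$)
$F{\left(-659,342 \right)} - -368289 = \left(- \frac{4}{1467} - 659 + 342\right) - -368289 = - \frac{465043}{1467} + 368289 = \frac{539814920}{1467}$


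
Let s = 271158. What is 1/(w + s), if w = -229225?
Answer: 1/41933 ≈ 2.3848e-5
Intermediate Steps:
1/(w + s) = 1/(-229225 + 271158) = 1/41933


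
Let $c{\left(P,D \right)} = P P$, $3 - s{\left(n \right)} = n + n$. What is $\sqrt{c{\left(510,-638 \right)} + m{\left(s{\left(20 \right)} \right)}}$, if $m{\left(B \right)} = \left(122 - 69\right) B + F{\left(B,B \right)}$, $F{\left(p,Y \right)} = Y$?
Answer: $3 \sqrt{28678} \approx 508.04$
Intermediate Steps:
$s{\left(n \right)} = 3 - 2 n$ ($s{\left(n \right)} = 3 - \left(n + n\right) = 3 - 2 n$)
$m{\left(B \right)} = 54 B$ ($m{\left(B \right)} = \left(122 - 69\right) B + B = 53 B + B = 54 B$)
$c{\left(P,D \right)} = P^{2}$
$\sqrt{c{\left(510,-638 \right)} + m{\left(s{\left(20 \right)} \right)}} = \sqrt{510^{2} + 54 \left(3 - 40\right)} = \sqrt{260100 + 54 \left(3 - 40\right)} = \sqrt{260100 + 54 \left(-37\right)} = \sqrt{260100 - 1998} = \sqrt{258102} = 3 \sqrt{28678}$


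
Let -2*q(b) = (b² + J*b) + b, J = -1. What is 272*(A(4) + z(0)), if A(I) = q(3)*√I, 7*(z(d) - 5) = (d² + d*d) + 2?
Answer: -7072/7 ≈ -1010.3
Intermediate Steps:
q(b) = -b²/2 (q(b) = -((b² - b) + b)/2 = -b²/2)
z(d) = 37/7 + 2*d²/7 (z(d) = 5 + ((d² + d*d) + 2)/7 = 5 + ((d² + d²) + 2)/7 = 5 + (2*d² + 2)/7 = 5 + (2 + 2*d²)/7 = 5 + (2/7 + 2*d²/7) = 37/7 + 2*d²/7)
A(I) = -9*√I/2 (A(I) = (-½*3²)*√I = (-½*9)*√I = -9*√I/2)
272*(A(4) + z(0)) = 272*(-9*√4/2 + (37/7 + (2/7)*0²)) = 272*(-9/2*2 + (37/7 + (2/7)*0)) = 272*(-9 + (37/7 + 0)) = 272*(-9 + 37/7) = 272*(-26/7) = -7072/7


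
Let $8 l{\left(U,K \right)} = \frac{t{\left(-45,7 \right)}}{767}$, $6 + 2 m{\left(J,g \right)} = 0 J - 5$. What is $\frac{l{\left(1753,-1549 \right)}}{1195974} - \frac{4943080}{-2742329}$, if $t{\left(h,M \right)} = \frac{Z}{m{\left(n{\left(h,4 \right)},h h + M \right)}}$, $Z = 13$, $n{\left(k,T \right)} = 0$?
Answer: $\frac{15347020232409991}{8514241860225816} \approx 1.8025$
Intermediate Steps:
$m{\left(J,g \right)} = - \frac{11}{2}$ ($m{\left(J,g \right)} = -3 + \frac{0 J - 5}{2} = -3 + \frac{0 - 5}{2} = -3 + \frac{1}{2} \left(-5\right) = -3 - \frac{5}{2} = - \frac{11}{2}$)
$t{\left(h,M \right)} = - \frac{26}{11}$ ($t{\left(h,M \right)} = \frac{13}{- \frac{11}{2}} = 13 \left(- \frac{2}{11}\right) = - \frac{26}{11}$)
$l{\left(U,K \right)} = - \frac{1}{2596}$ ($l{\left(U,K \right)} = \frac{\left(- \frac{26}{11}\right) \frac{1}{767}}{8} = \frac{1}{8} \left(- \frac{2}{649}\right) = - \frac{1}{2596}$)
$\frac{l{\left(1753,-1549 \right)}}{1195974} - \frac{4943080}{-2742329} = - \frac{1}{2596 \cdot 1195974} - \frac{4943080}{-2742329} = \left(- \frac{1}{2596}\right) \frac{1}{1195974} - - \frac{4943080}{2742329} = - \frac{1}{3104748504} + \frac{4943080}{2742329} = \frac{15347020232409991}{8514241860225816}$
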